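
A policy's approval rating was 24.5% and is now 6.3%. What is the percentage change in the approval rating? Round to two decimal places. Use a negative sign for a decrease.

-74.29%

The change is 6.3 − 24.5 = -18.2 percentage points.
Relative to the original 24.5%, that is -18.2 ÷ 24.5 ≈ -74.29%.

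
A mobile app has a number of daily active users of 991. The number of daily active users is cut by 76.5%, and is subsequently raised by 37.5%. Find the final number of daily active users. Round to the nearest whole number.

Each change multiplies by a factor: 0.235 × 1.375 = 0.323125.
991 × 0.323125 = 320.216875 ≈ 320.

320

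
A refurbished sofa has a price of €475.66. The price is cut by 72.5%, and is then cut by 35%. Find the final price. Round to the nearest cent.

€85.02

72.5% decrease: €475.66 × 0.275 = €130.8065.
35% decrease: €130.8065 × 0.65 = €85.024225 ≈ €85.02.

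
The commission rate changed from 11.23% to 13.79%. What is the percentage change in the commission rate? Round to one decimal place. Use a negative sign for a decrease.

The change is 13.79 − 11.23 = 2.56 percentage points.
Relative to the original 11.23%, that is 2.56 ÷ 11.23 ≈ 22.8%.

22.8%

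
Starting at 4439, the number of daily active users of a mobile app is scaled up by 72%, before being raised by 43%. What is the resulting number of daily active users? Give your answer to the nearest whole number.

Apply the 72% increase: 4439 × 1.72 = 7635.08.
After the 43% increase: 7635.08 × 1.43 = 10918.1644 ≈ 10918.

10918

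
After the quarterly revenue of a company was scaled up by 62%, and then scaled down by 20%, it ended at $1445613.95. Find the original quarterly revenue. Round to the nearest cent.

$1115442.86

The overall multiplier applied was 1.62 × 0.8 = 1.296.
So the original quarterly revenue was $1445613.95 ÷ 1.296 ≈ $1115442.86.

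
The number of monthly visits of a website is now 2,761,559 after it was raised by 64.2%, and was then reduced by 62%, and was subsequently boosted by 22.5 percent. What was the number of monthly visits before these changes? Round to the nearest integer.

The overall multiplier applied was 1.642 × 0.38 × 1.225 = 0.764351.
So the original number of monthly visits was 2,761,559 ÷ 0.764351 ≈ 3,612,946.

3,612,946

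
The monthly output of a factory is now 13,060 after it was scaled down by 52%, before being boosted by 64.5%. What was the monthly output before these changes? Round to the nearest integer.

Undoing the 64.5% increase: 13,060 ÷ 1.645 ≈ 7939.209726.
Undoing the 52% decrease: 7939.209726 ÷ 0.48 ≈ 16,540.

16,540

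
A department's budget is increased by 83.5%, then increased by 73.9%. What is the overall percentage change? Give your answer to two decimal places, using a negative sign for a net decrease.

219.11%

An 83.5% increase multiplies by 1.835.
Then a 73.9% increase: 1.835 × 1.739 = 3.191065.
Overall factor 3.191065, i.e. 219.11%.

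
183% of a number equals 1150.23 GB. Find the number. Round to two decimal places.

628.54 GB

1150.23 GB ÷ 1.83 ≈ 628.54 GB.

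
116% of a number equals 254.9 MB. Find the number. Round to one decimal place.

219.7 MB

254.9 MB ÷ 1.16 ≈ 219.7 MB.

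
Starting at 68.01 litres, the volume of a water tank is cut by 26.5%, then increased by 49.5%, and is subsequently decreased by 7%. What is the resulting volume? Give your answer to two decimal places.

After the 26.5% decrease: 68.01 × 0.735 = 49.98735.
After the 49.5% increase: 49.98735 × 1.495 = 74.73108825.
7% decrease: 74.73108825 × 0.93 = 69.4999120725 ≈ 69.50.

69.50 litres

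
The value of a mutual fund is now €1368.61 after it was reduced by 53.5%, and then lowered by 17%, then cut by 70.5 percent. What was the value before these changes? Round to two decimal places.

€12020.61

Undoing the 70.5% decrease: €1368.61 ÷ 0.295 ≈ €4639.355932.
Undoing the 17% decrease: €4639.355932 ÷ 0.83 ≈ €5589.58546.
Undoing the 53.5% decrease: €5589.58546 ÷ 0.465 ≈ €12020.61.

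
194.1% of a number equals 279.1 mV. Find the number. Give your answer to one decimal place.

279.1 mV ÷ 1.941 ≈ 143.8 mV.

143.8 mV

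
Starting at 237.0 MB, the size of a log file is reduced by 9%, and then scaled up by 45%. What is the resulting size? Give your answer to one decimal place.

Apply the 9% decrease: 237.0 × 0.91 = 215.67.
45% increase: 215.67 × 1.45 = 312.7215 ≈ 312.7.

312.7 MB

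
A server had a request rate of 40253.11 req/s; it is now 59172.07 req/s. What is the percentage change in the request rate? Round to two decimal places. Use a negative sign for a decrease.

47.00%

Change: 59172.07 − 40253.11 = 18918.96.
Relative to the original: 18918.96 ÷ 40253.11 ≈ 47.00%.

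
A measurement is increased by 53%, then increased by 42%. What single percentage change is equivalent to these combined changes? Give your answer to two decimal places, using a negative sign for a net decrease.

A 53% increase multiplies by 1.53.
Then a 42% increase: 1.53 × 1.42 = 2.1726.
Overall factor 2.1726, i.e. 117.26%.

117.26%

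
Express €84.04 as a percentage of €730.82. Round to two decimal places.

€84.04 ÷ €730.82 ≈ 11.50%.

11.50%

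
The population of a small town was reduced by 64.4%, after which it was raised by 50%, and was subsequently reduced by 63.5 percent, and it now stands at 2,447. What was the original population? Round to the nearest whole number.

Undoing the 63.5% decrease: 2,447 ÷ 0.365 ≈ 6704.109589.
Undoing the 50% increase: 6704.109589 ÷ 1.5 ≈ 4469.406393.
Undoing the 64.4% decrease: 4469.406393 ÷ 0.356 ≈ 12,555.

12,555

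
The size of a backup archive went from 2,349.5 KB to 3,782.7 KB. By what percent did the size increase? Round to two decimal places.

Change: 3,782.7 − 2,349.5 = 1,433.2.
Relative to the original: 1,433.2 ÷ 2,349.5 ≈ 61.00%.
So the size increased by 61.00%.

61.00%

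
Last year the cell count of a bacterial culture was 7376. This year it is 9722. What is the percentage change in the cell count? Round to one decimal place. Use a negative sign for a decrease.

31.8%

Change: 9722 − 7376 = 2346.
Relative to the original: 2346 ÷ 7376 ≈ 31.8%.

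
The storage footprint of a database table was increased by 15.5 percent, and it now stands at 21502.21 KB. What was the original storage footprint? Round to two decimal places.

18616.63 KB

The overall multiplier applied was 1.155.
So the original storage footprint was 21502.21 ÷ 1.155 ≈ 18616.63 KB.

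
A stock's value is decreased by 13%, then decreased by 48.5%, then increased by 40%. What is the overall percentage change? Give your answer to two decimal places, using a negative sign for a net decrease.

-37.27%

The combined multiplier is 0.87 × 0.515 × 1.4 = 0.62727.
That corresponds to a decrease of 37.27%.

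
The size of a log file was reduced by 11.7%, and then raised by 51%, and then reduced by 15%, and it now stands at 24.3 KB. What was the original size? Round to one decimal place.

21.4 KB

Undoing the 15% decrease: 24.3 ÷ 0.85 ≈ 28.588235.
Undoing the 51% increase: 28.588235 ÷ 1.51 ≈ 18.932606.
Undoing the 11.7% decrease: 18.932606 ÷ 0.883 ≈ 21.4 KB.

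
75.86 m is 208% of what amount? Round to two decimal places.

75.86 m ÷ 2.08 ≈ 36.47 m.

36.47 m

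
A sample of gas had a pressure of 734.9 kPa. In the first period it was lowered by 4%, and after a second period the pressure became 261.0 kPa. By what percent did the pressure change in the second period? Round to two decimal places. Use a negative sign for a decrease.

After the first period: 734.9 × 0.96 = 705.504.
Second-period multiplier: 261.0 ÷ 705.504 ≈ 0.369948.
That is a change of -63.01%.

-63.01%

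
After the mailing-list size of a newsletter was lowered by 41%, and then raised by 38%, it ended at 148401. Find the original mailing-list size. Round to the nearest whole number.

182266

Undoing the 38% increase: 148401 ÷ 1.38 ≈ 107536.956522.
Undoing the 41% decrease: 107536.956522 ÷ 0.59 ≈ 182266.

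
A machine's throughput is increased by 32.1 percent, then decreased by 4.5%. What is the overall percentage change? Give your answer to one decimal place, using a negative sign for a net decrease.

26.2%

A 32.1% increase multiplies by 1.321.
Then a 4.5% decrease: 1.321 × 0.955 = 1.261555.
Overall factor 1.261555, i.e. 26.2%.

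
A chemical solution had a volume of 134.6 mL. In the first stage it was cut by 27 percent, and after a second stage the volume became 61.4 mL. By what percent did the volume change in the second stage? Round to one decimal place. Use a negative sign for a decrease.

After the first stage: 134.6 × 0.73 = 98.258.
Second-stage multiplier: 61.4 ÷ 98.258 ≈ 0.62489.
That is a change of -37.5%.

-37.5%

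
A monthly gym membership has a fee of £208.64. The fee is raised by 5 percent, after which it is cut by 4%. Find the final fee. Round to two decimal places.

Apply the 5% increase: £208.64 × 1.05 = £219.072.
Apply the 4% decrease: £219.072 × 0.96 = £210.30912 ≈ £210.31.

£210.31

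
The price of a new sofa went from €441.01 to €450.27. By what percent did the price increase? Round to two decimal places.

2.10%

Change: €450.27 − €441.01 = €9.26.
Relative to the original: €9.26 ÷ €441.01 ≈ 2.10%.
So the price increased by 2.10%.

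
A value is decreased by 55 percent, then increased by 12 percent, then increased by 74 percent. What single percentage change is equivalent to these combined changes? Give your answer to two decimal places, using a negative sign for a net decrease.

-12.30%

A 55% decrease multiplies by 0.45.
Then a 12% increase: 0.45 × 1.12 = 0.504.
Then a 74% increase: 0.504 × 1.74 = 0.87696.
Overall factor 0.87696, i.e. -12.30%.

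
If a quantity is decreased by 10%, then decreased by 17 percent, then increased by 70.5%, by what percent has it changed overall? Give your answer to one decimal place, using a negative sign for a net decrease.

27.4%

A 10% decrease multiplies by 0.9.
Then a 17% decrease: 0.9 × 0.83 = 0.747.
Then a 70.5% increase: 0.747 × 1.705 = 1.273635.
Overall factor 1.273635, i.e. 27.4%.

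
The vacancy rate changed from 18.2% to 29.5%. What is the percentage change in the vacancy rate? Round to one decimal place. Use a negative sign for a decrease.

62.1%

The change is 29.5 − 18.2 = 11.3 percentage points.
Relative to the original 18.2%, that is 11.3 ÷ 18.2 ≈ 62.1%.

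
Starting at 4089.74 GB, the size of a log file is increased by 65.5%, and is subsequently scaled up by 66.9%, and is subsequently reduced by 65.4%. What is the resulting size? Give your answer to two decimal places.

3908.64 GB

65.5% increase: 4089.74 × 1.655 = 6768.5197.
After the 66.9% increase: 6768.5197 × 1.669 = 11296.6593793.
After the 65.4% decrease: 11296.6593793 × 0.346 = 3908.6441452378 ≈ 3908.64.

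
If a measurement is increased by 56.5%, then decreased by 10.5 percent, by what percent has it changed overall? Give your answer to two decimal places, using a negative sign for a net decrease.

40.07%

The combined multiplier is 1.565 × 0.895 = 1.400675.
That corresponds to an increase of 40.07%.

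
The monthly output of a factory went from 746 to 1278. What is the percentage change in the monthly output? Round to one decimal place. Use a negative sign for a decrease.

71.3%

Change: 1278 − 746 = 532.
Relative to the original: 532 ÷ 746 ≈ 71.3%.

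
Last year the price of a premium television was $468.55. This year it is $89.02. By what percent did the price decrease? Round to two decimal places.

81.00%

Change: $89.02 − $468.55 = -$379.53.
Relative to the original: -$379.53 ÷ $468.55 ≈ -81.00%.
So the price decreased by 81.00%.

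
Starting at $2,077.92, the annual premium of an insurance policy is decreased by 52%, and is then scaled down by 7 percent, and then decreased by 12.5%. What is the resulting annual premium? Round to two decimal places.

$811.64

Apply the 52% decrease: $2,077.92 × 0.48 = $997.4016.
After the 7% decrease: $997.4016 × 0.93 = $927.583488.
Apply the 12.5% decrease: $927.583488 × 0.875 = $811.635552 ≈ $811.64.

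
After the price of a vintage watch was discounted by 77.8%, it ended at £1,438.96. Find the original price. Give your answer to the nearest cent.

The overall multiplier applied was 0.222.
So the original price was £1,438.96 ÷ 0.222 ≈ £6,481.80.

£6,481.80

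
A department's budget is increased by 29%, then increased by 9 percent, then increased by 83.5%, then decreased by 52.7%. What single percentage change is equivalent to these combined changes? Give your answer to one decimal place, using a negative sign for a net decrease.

22.0%

The combined multiplier is 1.29 × 1.09 × 1.835 × 0.473 = 1.2204315255.
That corresponds to an increase of 22.0%.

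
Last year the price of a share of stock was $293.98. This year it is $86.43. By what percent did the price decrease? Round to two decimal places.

70.60%

Change: $86.43 − $293.98 = -$207.55.
Relative to the original: -$207.55 ÷ $293.98 ≈ -70.60%.
So the price decreased by 70.60%.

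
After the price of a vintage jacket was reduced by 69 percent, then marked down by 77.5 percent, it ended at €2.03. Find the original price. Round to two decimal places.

The overall multiplier applied was 0.31 × 0.225 = 0.06975.
So the original price was €2.03 ÷ 0.06975 ≈ €29.10.

€29.10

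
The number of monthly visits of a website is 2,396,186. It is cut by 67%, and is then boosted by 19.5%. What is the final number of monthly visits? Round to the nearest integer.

944,936

Apply the 67% decrease: 2,396,186 × 0.33 = 790741.38.
Apply the 19.5% increase: 790741.38 × 1.195 = 944935.9491 ≈ 944,936.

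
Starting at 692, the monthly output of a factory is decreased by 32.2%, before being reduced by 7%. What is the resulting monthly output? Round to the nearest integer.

436

Apply the 32.2% decrease: 692 × 0.678 = 469.176.
7% decrease: 469.176 × 0.93 = 436.33368 ≈ 436.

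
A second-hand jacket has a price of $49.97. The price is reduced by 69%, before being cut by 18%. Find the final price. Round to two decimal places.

Each change multiplies by a factor: 0.31 × 0.82 = 0.2542.
$49.97 × 0.2542 = $12.702374 ≈ $12.70.

$12.70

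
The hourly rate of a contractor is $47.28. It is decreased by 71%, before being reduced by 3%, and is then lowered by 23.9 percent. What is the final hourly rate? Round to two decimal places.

$10.12

Each change multiplies by a factor: 0.29 × 0.97 × 0.761 = 0.2140693.
$47.28 × 0.2140693 = $10.121196504 ≈ $10.12.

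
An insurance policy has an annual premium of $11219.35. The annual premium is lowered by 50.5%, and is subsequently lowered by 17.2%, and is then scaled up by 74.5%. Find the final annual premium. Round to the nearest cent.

Each change multiplies by a factor: 0.495 × 0.828 × 1.745 = 0.7152057.
$11219.35 × 0.7152057 = $8024.143070295 ≈ $8024.14.

$8024.14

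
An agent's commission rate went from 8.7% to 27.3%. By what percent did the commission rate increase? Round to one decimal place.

213.8%

The change is 27.3 − 8.7 = 18.6 percentage points.
Relative to the original 8.7%, that is 18.6 ÷ 8.7 ≈ 213.8%.
So the commission rate rose by 213.8%.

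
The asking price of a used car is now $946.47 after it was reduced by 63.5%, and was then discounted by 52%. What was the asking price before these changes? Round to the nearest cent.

The overall multiplier applied was 0.365 × 0.48 = 0.1752.
So the original asking price was $946.47 ÷ 0.1752 ≈ $5,402.23.

$5,402.23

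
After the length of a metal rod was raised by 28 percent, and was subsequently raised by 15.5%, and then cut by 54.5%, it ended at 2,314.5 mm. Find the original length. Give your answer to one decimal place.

Undoing the 54.5% decrease: 2,314.5 ÷ 0.455 ≈ 5086.813187.
Undoing the 15.5% increase: 5086.813187 ÷ 1.155 ≈ 4404.167261.
Undoing the 28% increase: 4404.167261 ÷ 1.28 ≈ 3,440.8 mm.

3,440.8 mm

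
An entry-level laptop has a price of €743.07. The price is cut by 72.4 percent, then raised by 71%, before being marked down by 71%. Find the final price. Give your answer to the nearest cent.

72.4% decrease: €743.07 × 0.276 = €205.08732.
After the 71% increase: €205.08732 × 1.71 = €350.6993172.
After the 71% decrease: €350.6993172 × 0.29 = €101.702801988 ≈ €101.70.

€101.70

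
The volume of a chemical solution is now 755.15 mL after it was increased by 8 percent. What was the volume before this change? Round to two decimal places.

699.21 mL

The overall multiplier applied was 1.08.
So the original volume was 755.15 ÷ 1.08 ≈ 699.21 mL.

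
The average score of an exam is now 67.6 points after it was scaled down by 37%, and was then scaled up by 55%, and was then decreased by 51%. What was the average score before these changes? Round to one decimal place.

The overall multiplier applied was 0.63 × 1.55 × 0.49 = 0.478485.
So the original average score was 67.6 ÷ 0.478485 ≈ 141.3 points.

141.3 points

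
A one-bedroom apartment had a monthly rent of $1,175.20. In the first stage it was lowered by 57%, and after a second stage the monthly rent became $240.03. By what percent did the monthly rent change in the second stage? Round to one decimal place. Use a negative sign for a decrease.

After the first stage: $1,175.20 × 0.43 = $505.336.
Second-stage multiplier: $240.03 ÷ $505.336 ≈ 0.47499.
That is a change of -52.5%.

-52.5%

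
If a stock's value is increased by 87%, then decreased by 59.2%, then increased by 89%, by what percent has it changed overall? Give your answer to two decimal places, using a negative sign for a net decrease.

44.20%

An 87% increase multiplies by 1.87.
Then a 59.2% decrease: 1.87 × 0.408 = 0.76296.
Then an 89% increase: 0.76296 × 1.89 = 1.4419944.
Overall factor 1.4419944, i.e. 44.20%.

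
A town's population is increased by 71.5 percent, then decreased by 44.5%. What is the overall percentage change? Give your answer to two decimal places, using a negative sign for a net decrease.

The combined multiplier is 1.715 × 0.555 = 0.951825.
That corresponds to a decrease of 4.82%.

-4.82%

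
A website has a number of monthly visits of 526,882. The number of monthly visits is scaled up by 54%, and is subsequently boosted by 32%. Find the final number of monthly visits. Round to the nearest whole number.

1,071,046

Apply the 54% increase: 526,882 × 1.54 = 811398.28.
Apply the 32% increase: 811398.28 × 1.32 = 1071045.7296 ≈ 1,071,046.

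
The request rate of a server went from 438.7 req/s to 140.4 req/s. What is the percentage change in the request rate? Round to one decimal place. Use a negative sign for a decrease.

-68.0%

Change: 140.4 − 438.7 = -298.3.
Relative to the original: -298.3 ÷ 438.7 ≈ -68.0%.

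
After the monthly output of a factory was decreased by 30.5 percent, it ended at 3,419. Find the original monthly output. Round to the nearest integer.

4,919

The overall multiplier applied was 0.695.
So the original monthly output was 3,419 ÷ 0.695 ≈ 4,919.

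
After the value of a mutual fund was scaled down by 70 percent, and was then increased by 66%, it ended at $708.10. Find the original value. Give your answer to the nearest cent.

Undoing the 66% increase: $708.10 ÷ 1.66 ≈ $426.566265.
Undoing the 70% decrease: $426.566265 ÷ 0.3 ≈ $1,421.89.

$1,421.89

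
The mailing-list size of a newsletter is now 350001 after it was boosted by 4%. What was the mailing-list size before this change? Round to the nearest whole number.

336539

The overall multiplier applied was 1.04.
So the original mailing-list size was 350001 ÷ 1.04 ≈ 336539.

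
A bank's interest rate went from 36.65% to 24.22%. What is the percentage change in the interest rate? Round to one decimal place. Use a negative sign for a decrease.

The change is 24.22 − 36.65 = -12.43 percentage points.
Relative to the original 36.65%, that is -12.43 ÷ 36.65 ≈ -33.9%.

-33.9%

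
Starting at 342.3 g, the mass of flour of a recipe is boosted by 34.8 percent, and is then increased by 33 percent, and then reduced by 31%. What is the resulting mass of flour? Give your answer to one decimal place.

423.4 g

Each change multiplies by a factor: 1.348 × 1.33 × 0.69 = 1.2370596.
342.3 × 1.2370596 = 423.44550108 ≈ 423.4.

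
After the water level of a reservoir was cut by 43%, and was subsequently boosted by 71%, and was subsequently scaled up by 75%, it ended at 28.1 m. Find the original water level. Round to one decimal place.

16.5 m

The overall multiplier applied was 0.57 × 1.71 × 1.75 = 1.705725.
So the original water level was 28.1 ÷ 1.705725 ≈ 16.5 m.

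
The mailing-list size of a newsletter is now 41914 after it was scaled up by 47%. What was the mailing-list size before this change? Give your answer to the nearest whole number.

28513

The overall multiplier applied was 1.47.
So the original mailing-list size was 41914 ÷ 1.47 ≈ 28513.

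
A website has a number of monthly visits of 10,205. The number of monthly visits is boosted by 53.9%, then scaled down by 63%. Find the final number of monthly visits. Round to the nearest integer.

5,811

Each change multiplies by a factor: 1.539 × 0.37 = 0.56943.
10,205 × 0.56943 = 5811.03315 ≈ 5,811.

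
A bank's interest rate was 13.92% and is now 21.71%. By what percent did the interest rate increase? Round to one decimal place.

The change is 21.71 − 13.92 = 7.79 percentage points.
Relative to the original 13.92%, that is 7.79 ÷ 13.92 ≈ 56.0%.
So the interest rate rose by 56.0%.

56.0%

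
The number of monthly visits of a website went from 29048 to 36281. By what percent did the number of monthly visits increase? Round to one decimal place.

24.9%

Change: 36281 − 29048 = 7233.
Relative to the original: 7233 ÷ 29048 ≈ 24.9%.
So the number of monthly visits increased by 24.9%.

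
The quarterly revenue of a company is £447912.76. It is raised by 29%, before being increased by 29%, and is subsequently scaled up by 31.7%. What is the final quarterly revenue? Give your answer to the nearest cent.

£981654.43

Each change multiplies by a factor: 1.29 × 1.29 × 1.317 = 2.1916197.
£447912.76 × 2.1916197 = £981654.428697372 ≈ £981654.43.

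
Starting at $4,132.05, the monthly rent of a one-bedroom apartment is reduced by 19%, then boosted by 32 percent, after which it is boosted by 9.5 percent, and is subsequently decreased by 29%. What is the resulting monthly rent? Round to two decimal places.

Apply the 19% decrease: $4,132.05 × 0.81 = $3346.9605.
32% increase: $3346.9605 × 1.32 = $4417.98786.
After the 9.5% increase: $4417.98786 × 1.095 = $4837.6967067.
29% decrease: $4837.6967067 × 0.71 = $3434.764661757 ≈ $3,434.76.

$3,434.76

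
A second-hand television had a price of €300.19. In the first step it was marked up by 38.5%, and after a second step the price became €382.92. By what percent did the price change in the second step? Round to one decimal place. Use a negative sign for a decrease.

-7.9%

After the first step: €300.19 × 1.385 = €415.76315.
Second-step multiplier: €382.92 ÷ €415.76315 ≈ 0.92101.
That is a change of -7.9%.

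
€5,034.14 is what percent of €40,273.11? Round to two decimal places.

12.50%

€5,034.14 ÷ €40,273.11 ≈ 12.50%.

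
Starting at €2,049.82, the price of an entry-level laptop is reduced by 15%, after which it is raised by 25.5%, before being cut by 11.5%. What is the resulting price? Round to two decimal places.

€1,935.18

Each change multiplies by a factor: 0.85 × 1.255 × 0.885 = 0.94407375.
€2,049.82 × 0.94407375 = €1935.181254225 ≈ €1,935.18.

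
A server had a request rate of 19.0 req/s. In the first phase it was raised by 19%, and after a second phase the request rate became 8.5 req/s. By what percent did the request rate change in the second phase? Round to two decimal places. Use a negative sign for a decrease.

-62.41%

After the first phase: 19.0 × 1.19 = 22.61.
Second-phase multiplier: 8.5 ÷ 22.61 ≈ 0.37594.
That is a change of -62.41%.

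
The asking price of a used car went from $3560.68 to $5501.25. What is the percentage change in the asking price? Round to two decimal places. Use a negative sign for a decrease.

Change: $5501.25 − $3560.68 = $1940.57.
Relative to the original: $1940.57 ÷ $3560.68 ≈ 54.50%.

54.50%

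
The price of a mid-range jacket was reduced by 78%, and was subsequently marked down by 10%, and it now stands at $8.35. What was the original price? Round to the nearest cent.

$42.17

Undoing the 10% decrease: $8.35 ÷ 0.9 ≈ $9.277778.
Undoing the 78% decrease: $9.277778 ÷ 0.22 ≈ $42.17.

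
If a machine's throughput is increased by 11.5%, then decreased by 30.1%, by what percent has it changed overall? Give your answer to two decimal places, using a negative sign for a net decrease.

The combined multiplier is 1.115 × 0.699 = 0.779385.
That corresponds to a decrease of 22.06%.

-22.06%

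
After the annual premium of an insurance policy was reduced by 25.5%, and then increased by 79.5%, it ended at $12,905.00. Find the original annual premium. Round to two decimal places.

Undoing the 79.5% increase: $12,905.00 ÷ 1.795 ≈ $7189.415042.
Undoing the 25.5% decrease: $7189.415042 ÷ 0.745 ≈ $9,650.22.

$9,650.22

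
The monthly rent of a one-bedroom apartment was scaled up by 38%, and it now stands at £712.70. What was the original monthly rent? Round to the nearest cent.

The overall multiplier applied was 1.38.
So the original monthly rent was £712.70 ÷ 1.38 ≈ £516.45.

£516.45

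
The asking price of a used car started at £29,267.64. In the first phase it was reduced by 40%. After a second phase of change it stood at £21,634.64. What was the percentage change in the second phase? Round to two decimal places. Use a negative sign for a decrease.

After the first phase: £29,267.64 × 0.6 = £17560.584.
Second-phase multiplier: £21,634.64 ÷ £17560.584 ≈ 1.232.
That is a change of 23.20%.

23.20%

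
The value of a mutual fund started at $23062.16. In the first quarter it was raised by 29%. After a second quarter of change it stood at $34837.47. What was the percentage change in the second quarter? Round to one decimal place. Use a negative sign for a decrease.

17.1%

After the first quarter: $23062.16 × 1.29 = $29750.1864.
Second-quarter multiplier: $34837.47 ÷ $29750.1864 ≈ 1.171.
That is a change of 17.1%.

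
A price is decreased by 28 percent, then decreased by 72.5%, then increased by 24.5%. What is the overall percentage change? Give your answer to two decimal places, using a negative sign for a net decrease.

A 28% decrease multiplies by 0.72.
Then a 72.5% decrease: 0.72 × 0.275 = 0.198.
Then a 24.5% increase: 0.198 × 1.245 = 0.24651.
Overall factor 0.24651, i.e. -75.35%.

-75.35%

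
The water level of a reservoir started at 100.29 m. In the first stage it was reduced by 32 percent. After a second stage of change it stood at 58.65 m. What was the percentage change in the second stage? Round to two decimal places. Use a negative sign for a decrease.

After the first stage: 100.29 × 0.68 = 68.1972.
Second-stage multiplier: 58.65 ÷ 68.1972 ≈ 0.860006.
That is a change of -14.00%.

-14.00%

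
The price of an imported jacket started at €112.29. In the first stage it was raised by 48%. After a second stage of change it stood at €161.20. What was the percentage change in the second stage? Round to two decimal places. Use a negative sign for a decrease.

-3.00%

After the first stage: €112.29 × 1.48 = €166.1892.
Second-stage multiplier: €161.20 ÷ €166.1892 ≈ 0.969979.
That is a change of -3.00%.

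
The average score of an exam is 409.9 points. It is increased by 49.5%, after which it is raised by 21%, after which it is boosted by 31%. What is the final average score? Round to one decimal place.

49.5% increase: 409.9 × 1.495 = 612.8005.
Apply the 21% increase: 612.8005 × 1.21 = 741.488605.
31% increase: 741.488605 × 1.31 = 971.35007255 ≈ 971.4.

971.4 points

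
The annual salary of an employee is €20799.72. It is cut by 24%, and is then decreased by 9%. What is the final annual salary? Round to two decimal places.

€14385.09

Each change multiplies by a factor: 0.76 × 0.91 = 0.6916.
€20799.72 × 0.6916 = €14385.086352 ≈ €14385.09.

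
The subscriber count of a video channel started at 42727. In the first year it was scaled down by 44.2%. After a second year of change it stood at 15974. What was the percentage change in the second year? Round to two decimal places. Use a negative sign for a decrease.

After the first year: 42727 × 0.558 = 23841.666.
Second-year multiplier: 15974 ÷ 23841.666 ≈ 0.670004.
That is a change of -33.00%.

-33.00%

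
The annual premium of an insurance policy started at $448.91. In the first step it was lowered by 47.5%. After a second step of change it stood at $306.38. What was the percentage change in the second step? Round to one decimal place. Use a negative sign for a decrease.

30.0%

After the first step: $448.91 × 0.525 = $235.67775.
Second-step multiplier: $306.38 ÷ $235.67775 ≈ 1.3.
That is a change of 30.0%.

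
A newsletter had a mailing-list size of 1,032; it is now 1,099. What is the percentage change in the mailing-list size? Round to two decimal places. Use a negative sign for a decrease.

Change: 1,099 − 1,032 = 67.
Relative to the original: 67 ÷ 1,032 ≈ 6.49%.

6.49%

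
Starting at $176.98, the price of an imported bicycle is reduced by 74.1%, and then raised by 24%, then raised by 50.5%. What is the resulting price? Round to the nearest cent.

$85.54

After the 74.1% decrease: $176.98 × 0.259 = $45.83782.
Apply the 24% increase: $45.83782 × 1.24 = $56.8388968.
After the 50.5% increase: $56.8388968 × 1.505 = $85.542539684 ≈ $85.54.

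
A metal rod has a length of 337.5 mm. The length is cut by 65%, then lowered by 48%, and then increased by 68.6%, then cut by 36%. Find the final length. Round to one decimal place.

66.3 mm

Apply the 65% decrease: 337.5 × 0.35 = 118.125.
Apply the 48% decrease: 118.125 × 0.52 = 61.425.
68.6% increase: 61.425 × 1.686 = 103.56255.
Apply the 36% decrease: 103.56255 × 0.64 = 66.280032 ≈ 66.3.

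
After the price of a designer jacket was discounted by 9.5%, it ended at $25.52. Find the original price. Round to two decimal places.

$28.20

The overall multiplier applied was 0.905.
So the original price was $25.52 ÷ 0.905 ≈ $28.20.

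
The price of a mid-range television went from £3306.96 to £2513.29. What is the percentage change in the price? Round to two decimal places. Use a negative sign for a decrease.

Change: £2513.29 − £3306.96 = -£793.67.
Relative to the original: -£793.67 ÷ £3306.96 ≈ -24.00%.

-24.00%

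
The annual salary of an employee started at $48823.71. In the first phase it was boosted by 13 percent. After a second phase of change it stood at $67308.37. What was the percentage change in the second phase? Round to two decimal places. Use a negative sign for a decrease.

After the first phase: $48823.71 × 1.13 = $55170.7923.
Second-phase multiplier: $67308.37 ÷ $55170.7923 ≈ 1.22.
That is a change of 22.00%.

22.00%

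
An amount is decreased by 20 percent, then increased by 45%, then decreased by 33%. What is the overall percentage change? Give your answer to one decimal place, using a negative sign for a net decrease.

A 20% decrease multiplies by 0.8.
Then a 45% increase: 0.8 × 1.45 = 1.16.
Then a 33% decrease: 1.16 × 0.67 = 0.7772.
Overall factor 0.7772, i.e. -22.3%.

-22.3%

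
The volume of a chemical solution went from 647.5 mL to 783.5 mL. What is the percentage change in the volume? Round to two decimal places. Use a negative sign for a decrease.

21.00%

Change: 783.5 − 647.5 = 136.0.
Relative to the original: 136.0 ÷ 647.5 ≈ 21.00%.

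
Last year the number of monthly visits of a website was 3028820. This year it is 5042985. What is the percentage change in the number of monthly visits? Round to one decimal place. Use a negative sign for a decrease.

66.5%

Change: 5042985 − 3028820 = 2014165.
Relative to the original: 2014165 ÷ 3028820 ≈ 66.5%.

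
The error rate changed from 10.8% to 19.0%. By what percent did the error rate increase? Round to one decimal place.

The change is 19.0 − 10.8 = 8.2 percentage points.
Relative to the original 10.8%, that is 8.2 ÷ 10.8 ≈ 75.9%.
So the error rate rose by 75.9%.

75.9%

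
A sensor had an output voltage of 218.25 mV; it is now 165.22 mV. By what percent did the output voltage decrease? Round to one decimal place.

Change: 165.22 − 218.25 = -53.03.
Relative to the original: -53.03 ÷ 218.25 ≈ -24.3%.
So the output voltage decreased by 24.3%.

24.3%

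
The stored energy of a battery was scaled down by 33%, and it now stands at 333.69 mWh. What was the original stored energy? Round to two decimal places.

498.04 mWh

The overall multiplier applied was 0.67.
So the original stored energy was 333.69 ÷ 0.67 ≈ 498.04 mWh.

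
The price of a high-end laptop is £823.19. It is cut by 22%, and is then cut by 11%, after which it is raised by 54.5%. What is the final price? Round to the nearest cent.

Each change multiplies by a factor: 0.78 × 0.89 × 1.545 = 1.072539.
£823.19 × 1.072539 = £882.90337941 ≈ £882.90.

£882.90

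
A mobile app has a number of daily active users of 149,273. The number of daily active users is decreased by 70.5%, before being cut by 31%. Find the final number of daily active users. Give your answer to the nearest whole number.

70.5% decrease: 149,273 × 0.295 = 44035.535.
After the 31% decrease: 44035.535 × 0.69 = 30384.51915 ≈ 30,385.

30,385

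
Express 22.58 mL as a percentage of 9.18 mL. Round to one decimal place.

246.0%

22.58 mL ÷ 9.18 mL ≈ 246.0%.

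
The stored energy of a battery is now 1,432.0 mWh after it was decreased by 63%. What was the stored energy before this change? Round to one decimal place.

The overall multiplier applied was 0.37.
So the original stored energy was 1,432.0 ÷ 0.37 ≈ 3,870.3 mWh.

3,870.3 mWh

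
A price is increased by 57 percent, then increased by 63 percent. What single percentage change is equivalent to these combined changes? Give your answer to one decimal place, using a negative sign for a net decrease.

155.9%

The combined multiplier is 1.57 × 1.63 = 2.5591.
That corresponds to an increase of 155.9%.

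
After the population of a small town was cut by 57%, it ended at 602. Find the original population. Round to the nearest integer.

1400

The overall multiplier applied was 0.43.
So the original population was 602 ÷ 0.43 = 1400.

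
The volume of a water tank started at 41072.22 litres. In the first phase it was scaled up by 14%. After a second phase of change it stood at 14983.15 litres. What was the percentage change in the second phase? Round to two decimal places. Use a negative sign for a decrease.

After the first phase: 41072.22 × 1.14 = 46822.3308.
Second-phase multiplier: 14983.15 ÷ 46822.3308 ≈ 0.32.
That is a change of -68.00%.

-68.00%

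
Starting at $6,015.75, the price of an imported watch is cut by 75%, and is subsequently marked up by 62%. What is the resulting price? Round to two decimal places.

$2,436.38

Each change multiplies by a factor: 0.25 × 1.62 = 0.405.
$6,015.75 × 0.405 = $2436.37875 ≈ $2,436.38.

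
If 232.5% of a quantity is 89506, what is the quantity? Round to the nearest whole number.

38497

89506 ÷ 2.325 ≈ 38497.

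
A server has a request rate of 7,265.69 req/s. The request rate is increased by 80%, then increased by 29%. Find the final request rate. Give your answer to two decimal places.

Each change multiplies by a factor: 1.8 × 1.29 = 2.322.
7,265.69 × 2.322 = 16870.93218 ≈ 16,870.93.

16,870.93 req/s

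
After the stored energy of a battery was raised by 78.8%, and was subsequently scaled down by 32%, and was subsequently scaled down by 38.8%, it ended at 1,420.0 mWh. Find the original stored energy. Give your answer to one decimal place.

The overall multiplier applied was 1.788 × 0.68 × 0.612 = 0.74409408.
So the original stored energy was 1,420.0 ÷ 0.74409408 ≈ 1,908.4 mWh.

1,908.4 mWh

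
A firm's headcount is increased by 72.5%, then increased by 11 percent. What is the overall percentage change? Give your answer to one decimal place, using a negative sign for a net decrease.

91.5%

A 72.5% increase multiplies by 1.725.
Then an 11% increase: 1.725 × 1.11 = 1.91475.
Overall factor 1.91475, i.e. 91.5%.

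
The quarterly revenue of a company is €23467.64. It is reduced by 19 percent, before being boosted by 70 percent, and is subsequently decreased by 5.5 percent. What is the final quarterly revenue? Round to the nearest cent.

€30537.62

Apply the 19% decrease: €23467.64 × 0.81 = €19008.7884.
After the 70% increase: €19008.7884 × 1.7 = €32314.94028.
5.5% decrease: €32314.94028 × 0.945 = €30537.6185646 ≈ €30537.62.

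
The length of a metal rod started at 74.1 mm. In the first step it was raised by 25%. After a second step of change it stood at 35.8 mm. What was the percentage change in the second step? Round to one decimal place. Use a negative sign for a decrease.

After the first step: 74.1 × 1.25 = 92.625.
Second-step multiplier: 35.8 ÷ 92.625 ≈ 0.3865.
That is a change of -61.3%.

-61.3%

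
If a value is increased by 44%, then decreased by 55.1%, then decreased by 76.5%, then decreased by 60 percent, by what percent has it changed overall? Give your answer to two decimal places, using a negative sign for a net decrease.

-93.92%

A 44% increase multiplies by 1.44.
Then a 55.1% decrease: 1.44 × 0.449 = 0.64656.
Then a 76.5% decrease: 0.64656 × 0.235 = 0.1519416.
Then a 60% decrease: 0.1519416 × 0.4 = 0.06077664.
Overall factor 0.06077664, i.e. -93.92%.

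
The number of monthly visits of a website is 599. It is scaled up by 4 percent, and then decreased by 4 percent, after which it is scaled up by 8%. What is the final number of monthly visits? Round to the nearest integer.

Each change multiplies by a factor: 1.04 × 0.96 × 1.08 = 1.078272.
599 × 1.078272 = 645.884928 ≈ 646.

646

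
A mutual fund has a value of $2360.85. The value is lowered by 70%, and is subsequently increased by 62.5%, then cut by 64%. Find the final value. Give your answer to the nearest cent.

$414.33

After the 70% decrease: $2360.85 × 0.3 = $708.255.
Apply the 62.5% increase: $708.255 × 1.625 = $1150.914375.
Apply the 64% decrease: $1150.914375 × 0.36 = $414.329175 ≈ $414.33.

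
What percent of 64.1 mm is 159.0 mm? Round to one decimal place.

159.0 mm ÷ 64.1 mm ≈ 248.0%.

248.0%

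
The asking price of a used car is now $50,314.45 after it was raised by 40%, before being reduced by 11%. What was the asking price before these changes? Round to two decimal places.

$40,380.78

The overall multiplier applied was 1.4 × 0.89 = 1.246.
So the original asking price was $50,314.45 ÷ 1.246 ≈ $40,380.78.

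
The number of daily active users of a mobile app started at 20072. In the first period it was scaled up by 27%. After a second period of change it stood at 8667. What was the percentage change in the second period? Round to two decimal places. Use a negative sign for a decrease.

-66.00%

After the first period: 20072 × 1.27 = 25491.44.
Second-period multiplier: 8667 ÷ 25491.44 ≈ 0.339996.
That is a change of -66.00%.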